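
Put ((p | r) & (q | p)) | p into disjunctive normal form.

p | (r & q)

((p | r) & (q | p)) | p
⇔ (p & q) | (p & p) | (r & q) | (r & p) | p   — distribute & over |
⇔ p | (r & q)   — simplify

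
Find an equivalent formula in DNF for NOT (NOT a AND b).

a OR NOT b

NOT (NOT a AND b)
⇔ NOT NOT a OR NOT b   [De Morgan]
⇔ a OR NOT b   [double negation]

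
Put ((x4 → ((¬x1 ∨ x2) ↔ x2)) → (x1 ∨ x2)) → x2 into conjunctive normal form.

(¬x4 ∨ x1 ∨ x2) ∧ (¬x1 ∨ x2)

((x4 → ((¬x1 ∨ x2) ↔ x2)) → (x1 ∨ x2)) → x2
≡ ¬((x4 → ((¬x1 ∨ x2) ↔ x2)) → (x1 ∨ x2)) ∨ x2   [eliminate →]
≡ ¬(¬(x4 → ((¬x1 ∨ x2) ↔ x2)) ∨ x1 ∨ x2) ∨ x2   [eliminate →]
≡ ¬(¬(¬x4 ∨ ((¬x1 ∨ x2) ↔ x2)) ∨ x1 ∨ x2) ∨ x2   [eliminate →]
≡ ¬(¬(¬x4 ∨ (((¬x1 ∨ x2) → x2) ∧ (x2 → (¬x1 ∨ x2)))) ∨ x1 ∨ x2) ∨ x2   [eliminate ↔]
≡ ¬(¬(¬x4 ∨ ((¬(¬x1 ∨ x2) ∨ x2) ∧ (x2 → (¬x1 ∨ x2)))) ∨ x1 ∨ x2) ∨ x2   [eliminate →]
≡ ¬(¬(¬x4 ∨ ((¬(¬x1 ∨ x2) ∨ x2) ∧ (¬x2 ∨ ¬x1 ∨ x2))) ∨ x1 ∨ x2) ∨ x2   [eliminate →]
≡ (¬¬(¬x4 ∨ ((¬(¬x1 ∨ x2) ∨ x2) ∧ (¬x2 ∨ ¬x1 ∨ x2))) ∧ ¬x1 ∧ ¬x2) ∨ x2   [De Morgan]
≡ ((¬x4 ∨ ((¬(¬x1 ∨ x2) ∨ x2) ∧ (¬x2 ∨ ¬x1 ∨ x2))) ∧ ¬x1 ∧ ¬x2) ∨ x2   [double negation]
≡ ((¬x4 ∨ (((¬¬x1 ∧ ¬x2) ∨ x2) ∧ (¬x2 ∨ ¬x1 ∨ x2))) ∧ ¬x1 ∧ ¬x2) ∨ x2   [De Morgan]
≡ ((¬x4 ∨ (((x1 ∧ ¬x2) ∨ x2) ∧ (¬x2 ∨ ¬x1 ∨ x2))) ∧ ¬x1 ∧ ¬x2) ∨ x2   [double negation]
≡ (¬x4 ∨ x1 ∨ x2 ∨ x2) ∧ (¬x4 ∨ ¬x2 ∨ x2 ∨ x2) ∧ (¬x4 ∨ ¬x2 ∨ ¬x1 ∨ x2 ∨ x2) ∧ (¬x1 ∨ x2) ∧ (¬x2 ∨ x2)   [distribute ∨ over ∧]
≡ (¬x4 ∨ x1 ∨ x2) ∧ (¬x1 ∨ x2)   [simplify]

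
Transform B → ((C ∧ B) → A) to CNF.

B → ((C ∧ B) → A)
= ¬B ∨ ((C ∧ B) → A)
= ¬B ∨ ¬(C ∧ B) ∨ A
= ¬B ∨ ¬C ∨ ¬B ∨ A
= ¬B ∨ ¬C ∨ A

¬B ∨ ¬C ∨ A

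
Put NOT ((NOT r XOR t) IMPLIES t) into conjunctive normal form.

(NOT r OR t) AND NOT t

NOT ((NOT r XOR t) IMPLIES t)
= NOT (NOT (NOT r XOR t) OR t)   — eliminate IMPLIES
= NOT (NOT ((NOT r OR t) AND NOT (NOT r AND t)) OR t)   — expand XOR
= NOT NOT ((NOT r OR t) AND NOT (NOT r AND t)) AND NOT t   — De Morgan
= (NOT r OR t) AND NOT (NOT r AND t) AND NOT t   — double negation
= (NOT r OR t) AND (NOT NOT r OR NOT t) AND NOT t   — De Morgan
= (NOT r OR t) AND (r OR NOT t) AND NOT t   — double negation
= (NOT r OR t) AND NOT t   — simplify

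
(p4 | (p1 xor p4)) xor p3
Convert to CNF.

(p4 | p1 | p3) & (~p4 | ~p3) & (~p1 | p4 | ~p3)

(p4 | (p1 xor p4)) xor p3
⇔ (p4 | (p1 xor p4) | p3) & ~((p4 | (p1 xor p4)) & p3)   [expand xor]
⇔ (p4 | ((p1 | p4) & ~(p1 & p4)) | p3) & ~((p4 | (p1 xor p4)) & p3)   [expand xor]
⇔ (p4 | ((p1 | p4) & ~(p1 & p4)) | p3) & ~((p4 | ((p1 | p4) & ~(p1 & p4))) & p3)   [expand xor]
⇔ (p4 | ((p1 | p4) & (~p1 | ~p4)) | p3) & ~((p4 | ((p1 | p4) & ~(p1 & p4))) & p3)   [De Morgan]
⇔ (p4 | ((p1 | p4) & (~p1 | ~p4)) | p3) & (~(p4 | ((p1 | p4) & ~(p1 & p4))) | ~p3)   [De Morgan]
⇔ (p4 | ((p1 | p4) & (~p1 | ~p4)) | p3) & ((~p4 & ~((p1 | p4) & ~(p1 & p4))) | ~p3)   [De Morgan]
⇔ (p4 | ((p1 | p4) & (~p1 | ~p4)) | p3) & ((~p4 & (~(p1 | p4) | ~~(p1 & p4))) | ~p3)   [De Morgan]
⇔ (p4 | ((p1 | p4) & (~p1 | ~p4)) | p3) & ((~p4 & ((~p1 & ~p4) | ~~(p1 & p4))) | ~p3)   [De Morgan]
⇔ (p4 | ((p1 | p4) & (~p1 | ~p4)) | p3) & ((~p4 & ((~p1 & ~p4) | (p1 & p4))) | ~p3)   [double negation]
⇔ (p4 | p1 | p4 | p3) & (p4 | ~p1 | ~p4 | p3) & (~p4 | ~p3) & (~p1 | p1 | ~p3) & (~p1 | p4 | ~p3) & (~p4 | p1 | ~p3) & (~p4 | p4 | ~p3)   [distribute | over &]
⇔ (p4 | p1 | p3) & (~p4 | ~p3) & (~p1 | p4 | ~p3)   [simplify]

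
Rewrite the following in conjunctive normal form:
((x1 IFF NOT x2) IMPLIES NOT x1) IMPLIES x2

((x1 IFF NOT x2) IMPLIES NOT x1) IMPLIES x2
≡ NOT ((x1 IFF NOT x2) IMPLIES NOT x1) OR x2   [eliminate IMPLIES]
≡ NOT (NOT (x1 IFF NOT x2) OR NOT x1) OR x2   [eliminate IMPLIES]
≡ NOT (NOT ((x1 IMPLIES NOT x2) AND (NOT x2 IMPLIES x1)) OR NOT x1) OR x2   [eliminate IFF]
≡ NOT (NOT ((NOT x1 OR NOT x2) AND (NOT x2 IMPLIES x1)) OR NOT x1) OR x2   [eliminate IMPLIES]
≡ NOT (NOT ((NOT x1 OR NOT x2) AND (NOT NOT x2 OR x1)) OR NOT x1) OR x2   [eliminate IMPLIES]
≡ (NOT NOT ((NOT x1 OR NOT x2) AND (NOT NOT x2 OR x1)) AND NOT NOT x1) OR x2   [De Morgan]
≡ ((NOT x1 OR NOT x2) AND (NOT NOT x2 OR x1) AND NOT NOT x1) OR x2   [double negation]
≡ ((NOT x1 OR NOT x2) AND (x2 OR x1) AND NOT NOT x1) OR x2   [double negation]
≡ ((NOT x1 OR NOT x2) AND (x2 OR x1) AND x1) OR x2   [double negation]
≡ (NOT x1 OR NOT x2 OR x2) AND (x2 OR x1 OR x2) AND (x1 OR x2)   [distribute OR over AND]
≡ x2 OR x1   [simplify]

x2 OR x1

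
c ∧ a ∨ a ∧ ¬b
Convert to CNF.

c ∧ a ∨ a ∧ ¬b
= (c ∨ a) ∧ (c ∨ ¬b) ∧ (a ∨ a) ∧ (a ∨ ¬b)   [distribute ∨ over ∧]
= (c ∨ ¬b) ∧ a   [simplify]

(c ∨ ¬b) ∧ a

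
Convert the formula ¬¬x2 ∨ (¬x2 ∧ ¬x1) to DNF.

x2 ∨ (¬x2 ∧ ¬x1)

¬¬x2 ∨ (¬x2 ∧ ¬x1)
≡ x2 ∨ (¬x2 ∧ ¬x1)   (double negation)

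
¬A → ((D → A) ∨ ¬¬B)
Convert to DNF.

A ∨ ¬D ∨ B

¬A → ((D → A) ∨ ¬¬B)
= ¬¬A ∨ (D → A) ∨ ¬¬B   [eliminate →]
= ¬¬A ∨ ¬D ∨ A ∨ ¬¬B   [eliminate →]
= A ∨ ¬D ∨ A ∨ ¬¬B   [double negation]
= A ∨ ¬D ∨ A ∨ B   [double negation]
= A ∨ ¬D ∨ B   [simplify]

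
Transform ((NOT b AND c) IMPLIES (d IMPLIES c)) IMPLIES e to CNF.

((NOT b AND c) IMPLIES (d IMPLIES c)) IMPLIES e
⇔ NOT ((NOT b AND c) IMPLIES (d IMPLIES c)) OR e   [eliminate IMPLIES]
⇔ NOT (NOT (NOT b AND c) OR (d IMPLIES c)) OR e   [eliminate IMPLIES]
⇔ NOT (NOT (NOT b AND c) OR NOT d OR c) OR e   [eliminate IMPLIES]
⇔ (NOT NOT (NOT b AND c) AND NOT NOT d AND NOT c) OR e   [De Morgan]
⇔ (NOT b AND c AND NOT NOT d AND NOT c) OR e   [double negation]
⇔ (NOT b AND c AND d AND NOT c) OR e   [double negation]
⇔ (NOT b OR e) AND (c OR e) AND (d OR e) AND (NOT c OR e)   [distribute OR over AND]

(NOT b OR e) AND (c OR e) AND (d OR e) AND (NOT c OR e)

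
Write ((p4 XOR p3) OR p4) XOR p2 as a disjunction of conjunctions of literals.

((p4 XOR p3) OR p4) XOR p2
= (((p4 XOR p3) OR p4) AND NOT p2) OR (NOT ((p4 XOR p3) OR p4) AND p2)   [expand XOR]
= (((p4 AND NOT p3) OR (NOT p4 AND p3) OR p4) AND NOT p2) OR (NOT ((p4 XOR p3) OR p4) AND p2)   [expand XOR]
= (((p4 AND NOT p3) OR (NOT p4 AND p3) OR p4) AND NOT p2) OR (NOT ((p4 AND NOT p3) OR (NOT p4 AND p3) OR p4) AND p2)   [expand XOR]
= (((p4 AND NOT p3) OR (NOT p4 AND p3) OR p4) AND NOT p2) OR (NOT (p4 AND NOT p3) AND NOT (NOT p4 AND p3) AND NOT p4 AND p2)   [De Morgan]
= (((p4 AND NOT p3) OR (NOT p4 AND p3) OR p4) AND NOT p2) OR ((NOT p4 OR NOT NOT p3) AND NOT (NOT p4 AND p3) AND NOT p4 AND p2)   [De Morgan]
= (((p4 AND NOT p3) OR (NOT p4 AND p3) OR p4) AND NOT p2) OR ((NOT p4 OR p3) AND NOT (NOT p4 AND p3) AND NOT p4 AND p2)   [double negation]
= (((p4 AND NOT p3) OR (NOT p4 AND p3) OR p4) AND NOT p2) OR ((NOT p4 OR p3) AND (NOT NOT p4 OR NOT p3) AND NOT p4 AND p2)   [De Morgan]
= (((p4 AND NOT p3) OR (NOT p4 AND p3) OR p4) AND NOT p2) OR ((NOT p4 OR p3) AND (p4 OR NOT p3) AND NOT p4 AND p2)   [double negation]
= (p4 AND NOT p3 AND NOT p2) OR (NOT p4 AND p3 AND NOT p2) OR (p4 AND NOT p2) OR (NOT p4 AND p4 AND NOT p4 AND p2) OR (NOT p4 AND NOT p3 AND NOT p4 AND p2) OR (p3 AND p4 AND NOT p4 AND p2) OR (p3 AND NOT p3 AND NOT p4 AND p2)   [distribute AND over OR]
= (NOT p4 AND p3 AND NOT p2) OR (p4 AND NOT p2) OR (NOT p4 AND NOT p3 AND p2)   [simplify]

(NOT p4 AND p3 AND NOT p2) OR (p4 AND NOT p2) OR (NOT p4 AND NOT p3 AND p2)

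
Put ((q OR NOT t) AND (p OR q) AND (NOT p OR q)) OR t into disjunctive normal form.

((q OR NOT t) AND (p OR q) AND (NOT p OR q)) OR t
= (q AND p AND NOT p) OR (q AND p AND q) OR (q AND q AND NOT p) OR (q AND q AND q) OR (NOT t AND p AND NOT p) OR (NOT t AND p AND q) OR (NOT t AND q AND NOT p) OR (NOT t AND q AND q) OR t   — distribute AND over OR
= q OR t   — simplify

q OR t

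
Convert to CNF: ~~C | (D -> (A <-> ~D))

C | ~D | ~A

~~C | (D -> (A <-> ~D))
≡ ~~C | ~D | (A <-> ~D)   [eliminate ->]
≡ ~~C | ~D | ((A -> ~D) & (~D -> A))   [eliminate <->]
≡ ~~C | ~D | ((~A | ~D) & (~D -> A))   [eliminate ->]
≡ ~~C | ~D | ((~A | ~D) & (~~D | A))   [eliminate ->]
≡ C | ~D | ((~A | ~D) & (~~D | A))   [double negation]
≡ C | ~D | ((~A | ~D) & (D | A))   [double negation]
≡ (C | ~D | ~A | ~D) & (C | ~D | D | A)   [distribute | over &]
≡ C | ~D | ~A   [simplify]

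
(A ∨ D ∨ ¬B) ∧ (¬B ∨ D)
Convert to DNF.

D ∨ ¬B

(A ∨ D ∨ ¬B) ∧ (¬B ∨ D)
= A ∧ ¬B ∨ A ∧ D ∨ D ∧ ¬B ∨ D ∧ D ∨ ¬B ∧ ¬B ∨ ¬B ∧ D   [distribute ∧ over ∨]
= D ∨ ¬B   [simplify]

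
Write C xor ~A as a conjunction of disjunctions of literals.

C xor ~A
= (C | ~A) & ~(C & ~A)   (expand xor)
= (C | ~A) & (~C | ~~A)   (De Morgan)
= (C | ~A) & (~C | A)   (double negation)

(C | ~A) & (~C | A)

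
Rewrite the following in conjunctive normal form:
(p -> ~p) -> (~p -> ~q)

p | ~q

(p -> ~p) -> (~p -> ~q)
≡ ~(p -> ~p) | (~p -> ~q)   (eliminate ->)
≡ ~(~p | ~p) | (~p -> ~q)   (eliminate ->)
≡ ~(~p | ~p) | ~~p | ~q   (eliminate ->)
≡ (~~p & ~~p) | ~~p | ~q   (De Morgan)
≡ (p & ~~p) | ~~p | ~q   (double negation)
≡ (p & p) | ~~p | ~q   (double negation)
≡ (p & p) | p | ~q   (double negation)
≡ (p | p | ~q) & (p | p | ~q)   (distribute | over &)
≡ p | ~q   (simplify)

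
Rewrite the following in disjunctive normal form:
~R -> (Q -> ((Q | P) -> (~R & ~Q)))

R | ~Q

~R -> (Q -> ((Q | P) -> (~R & ~Q)))
⇔ ~~R | (Q -> ((Q | P) -> (~R & ~Q)))   [eliminate ->]
⇔ ~~R | ~Q | ((Q | P) -> (~R & ~Q))   [eliminate ->]
⇔ ~~R | ~Q | ~(Q | P) | (~R & ~Q)   [eliminate ->]
⇔ R | ~Q | ~(Q | P) | (~R & ~Q)   [double negation]
⇔ R | ~Q | (~Q & ~P) | (~R & ~Q)   [De Morgan]
⇔ R | ~Q   [simplify]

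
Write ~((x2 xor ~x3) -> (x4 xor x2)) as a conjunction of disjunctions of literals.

(x2 | ~x3) & (~x2 | x3) & (~x4 | x2) & (~x2 | x4)

~((x2 xor ~x3) -> (x4 xor x2))
≡ ~(~(x2 xor ~x3) | (x4 xor x2))   [eliminate ->]
≡ ~(~((x2 | ~x3) & ~(x2 & ~x3)) | (x4 xor x2))   [expand xor]
≡ ~(~((x2 | ~x3) & ~(x2 & ~x3)) | ((x4 | x2) & ~(x4 & x2)))   [expand xor]
≡ ~~((x2 | ~x3) & ~(x2 & ~x3)) & ~((x4 | x2) & ~(x4 & x2))   [De Morgan]
≡ (x2 | ~x3) & ~(x2 & ~x3) & ~((x4 | x2) & ~(x4 & x2))   [double negation]
≡ (x2 | ~x3) & (~x2 | ~~x3) & ~((x4 | x2) & ~(x4 & x2))   [De Morgan]
≡ (x2 | ~x3) & (~x2 | x3) & ~((x4 | x2) & ~(x4 & x2))   [double negation]
≡ (x2 | ~x3) & (~x2 | x3) & (~(x4 | x2) | ~~(x4 & x2))   [De Morgan]
≡ (x2 | ~x3) & (~x2 | x3) & ((~x4 & ~x2) | ~~(x4 & x2))   [De Morgan]
≡ (x2 | ~x3) & (~x2 | x3) & ((~x4 & ~x2) | (x4 & x2))   [double negation]
≡ (x2 | ~x3) & (~x2 | x3) & (~x4 | x4) & (~x4 | x2) & (~x2 | x4) & (~x2 | x2)   [distribute | over &]
≡ (x2 | ~x3) & (~x2 | x3) & (~x4 | x2) & (~x2 | x4)   [simplify]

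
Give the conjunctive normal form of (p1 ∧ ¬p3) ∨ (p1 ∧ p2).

(p1 ∧ ¬p3) ∨ (p1 ∧ p2)
= (p1 ∨ p1) ∧ (p1 ∨ p2) ∧ (¬p3 ∨ p1) ∧ (¬p3 ∨ p2)   [distribute ∨ over ∧]
= p1 ∧ (¬p3 ∨ p2)   [simplify]

p1 ∧ (¬p3 ∨ p2)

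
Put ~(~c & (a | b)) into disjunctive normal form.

~(~c & (a | b))
≡ ~~c | ~(a | b)   [De Morgan]
≡ c | ~(a | b)   [double negation]
≡ c | (~a & ~b)   [De Morgan]

c | (~a & ~b)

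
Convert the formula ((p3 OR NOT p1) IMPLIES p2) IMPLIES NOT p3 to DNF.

(p3 AND NOT p2) OR (NOT p1 AND NOT p2) OR NOT p3

((p3 OR NOT p1) IMPLIES p2) IMPLIES NOT p3
≡ NOT ((p3 OR NOT p1) IMPLIES p2) OR NOT p3   [eliminate IMPLIES]
≡ NOT (NOT (p3 OR NOT p1) OR p2) OR NOT p3   [eliminate IMPLIES]
≡ (NOT NOT (p3 OR NOT p1) AND NOT p2) OR NOT p3   [De Morgan]
≡ ((p3 OR NOT p1) AND NOT p2) OR NOT p3   [double negation]
≡ (p3 AND NOT p2) OR (NOT p1 AND NOT p2) OR NOT p3   [distribute AND over OR]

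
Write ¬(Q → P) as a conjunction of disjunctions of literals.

¬(Q → P)
≡ ¬(¬Q ∨ P)   (eliminate →)
≡ ¬¬Q ∧ ¬P   (De Morgan)
≡ Q ∧ ¬P   (double negation)

Q ∧ ¬P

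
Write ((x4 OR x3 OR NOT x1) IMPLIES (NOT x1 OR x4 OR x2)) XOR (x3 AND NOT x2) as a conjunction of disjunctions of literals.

((x4 OR x3 OR NOT x1) IMPLIES (NOT x1 OR x4 OR x2)) XOR (x3 AND NOT x2)
≡ (((x4 OR x3 OR NOT x1) IMPLIES (NOT x1 OR x4 OR x2)) OR (x3 AND NOT x2)) AND NOT (((x4 OR x3 OR NOT x1) IMPLIES (NOT x1 OR x4 OR x2)) AND x3 AND NOT x2)
≡ (NOT (x4 OR x3 OR NOT x1) OR NOT x1 OR x4 OR x2 OR (x3 AND NOT x2)) AND NOT (((x4 OR x3 OR NOT x1) IMPLIES (NOT x1 OR x4 OR x2)) AND x3 AND NOT x2)
≡ (NOT (x4 OR x3 OR NOT x1) OR NOT x1 OR x4 OR x2 OR (x3 AND NOT x2)) AND NOT ((NOT (x4 OR x3 OR NOT x1) OR NOT x1 OR x4 OR x2) AND x3 AND NOT x2)
≡ ((NOT x4 AND NOT x3 AND NOT NOT x1) OR NOT x1 OR x4 OR x2 OR (x3 AND NOT x2)) AND NOT ((NOT (x4 OR x3 OR NOT x1) OR NOT x1 OR x4 OR x2) AND x3 AND NOT x2)
≡ ((NOT x4 AND NOT x3 AND x1) OR NOT x1 OR x4 OR x2 OR (x3 AND NOT x2)) AND NOT ((NOT (x4 OR x3 OR NOT x1) OR NOT x1 OR x4 OR x2) AND x3 AND NOT x2)
≡ ((NOT x4 AND NOT x3 AND x1) OR NOT x1 OR x4 OR x2 OR (x3 AND NOT x2)) AND (NOT (NOT (x4 OR x3 OR NOT x1) OR NOT x1 OR x4 OR x2) OR NOT x3 OR NOT NOT x2)
≡ ((NOT x4 AND NOT x3 AND x1) OR NOT x1 OR x4 OR x2 OR (x3 AND NOT x2)) AND ((NOT NOT (x4 OR x3 OR NOT x1) AND NOT NOT x1 AND NOT x4 AND NOT x2) OR NOT x3 OR NOT NOT x2)
≡ ((NOT x4 AND NOT x3 AND x1) OR NOT x1 OR x4 OR x2 OR (x3 AND NOT x2)) AND (((x4 OR x3 OR NOT x1) AND NOT NOT x1 AND NOT x4 AND NOT x2) OR NOT x3 OR NOT NOT x2)
≡ ((NOT x4 AND NOT x3 AND x1) OR NOT x1 OR x4 OR x2 OR (x3 AND NOT x2)) AND (((x4 OR x3 OR NOT x1) AND x1 AND NOT x4 AND NOT x2) OR NOT x3 OR NOT NOT x2)
≡ ((NOT x4 AND NOT x3 AND x1) OR NOT x1 OR x4 OR x2 OR (x3 AND NOT x2)) AND (((x4 OR x3 OR NOT x1) AND x1 AND NOT x4 AND NOT x2) OR NOT x3 OR x2)
≡ (NOT x4 OR NOT x1 OR x4 OR x2 OR x3) AND (NOT x4 OR NOT x1 OR x4 OR x2 OR NOT x2) AND (NOT x3 OR NOT x1 OR x4 OR x2 OR x3) AND (NOT x3 OR NOT x1 OR x4 OR x2 OR NOT x2) AND (x1 OR NOT x1 OR x4 OR x2 OR x3) AND (x1 OR NOT x1 OR x4 OR x2 OR NOT x2) AND (x4 OR x3 OR NOT x1 OR NOT x3 OR x2) AND (x1 OR NOT x3 OR x2) AND (NOT x4 OR NOT x3 OR x2) AND (NOT x2 OR NOT x3 OR x2)
≡ (x1 OR NOT x3 OR x2) AND (NOT x4 OR NOT x3 OR x2)

(x1 OR NOT x3 OR x2) AND (NOT x4 OR NOT x3 OR x2)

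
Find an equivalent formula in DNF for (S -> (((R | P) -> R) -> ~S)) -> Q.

(S & ~R & ~P) | (S & R) | Q

(S -> (((R | P) -> R) -> ~S)) -> Q
≡ ~(S -> (((R | P) -> R) -> ~S)) | Q   [eliminate ->]
≡ ~(~S | (((R | P) -> R) -> ~S)) | Q   [eliminate ->]
≡ ~(~S | ~((R | P) -> R) | ~S) | Q   [eliminate ->]
≡ ~(~S | ~(~(R | P) | R) | ~S) | Q   [eliminate ->]
≡ (~~S & ~~(~(R | P) | R) & ~~S) | Q   [De Morgan]
≡ (S & ~~(~(R | P) | R) & ~~S) | Q   [double negation]
≡ (S & (~(R | P) | R) & ~~S) | Q   [double negation]
≡ (S & ((~R & ~P) | R) & ~~S) | Q   [De Morgan]
≡ (S & ((~R & ~P) | R) & S) | Q   [double negation]
≡ (S & ~R & ~P & S) | (S & R & S) | Q   [distribute & over |]
≡ (S & ~R & ~P) | (S & R) | Q   [simplify]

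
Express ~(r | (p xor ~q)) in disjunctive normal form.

(~r & ~p & q) | (~r & ~q & p)

~(r | (p xor ~q))
⇔ ~(r | (p & ~~q) | (~p & ~q))   (expand xor)
⇔ ~r & ~(p & ~~q) & ~(~p & ~q)   (De Morgan)
⇔ ~r & (~p | ~~~q) & ~(~p & ~q)   (De Morgan)
⇔ ~r & (~p | ~q) & ~(~p & ~q)   (double negation)
⇔ ~r & (~p | ~q) & (~~p | ~~q)   (De Morgan)
⇔ ~r & (~p | ~q) & (p | ~~q)   (double negation)
⇔ ~r & (~p | ~q) & (p | q)   (double negation)
⇔ (~r & ~p & p) | (~r & ~p & q) | (~r & ~q & p) | (~r & ~q & q)   (distribute & over |)
⇔ (~r & ~p & q) | (~r & ~q & p)   (simplify)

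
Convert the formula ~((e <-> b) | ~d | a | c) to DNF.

(e & ~b & d & ~a & ~c) | (b & ~e & d & ~a & ~c)

~((e <-> b) | ~d | a | c)
≡ ~(((e -> b) & (b -> e)) | ~d | a | c)   [eliminate <->]
≡ ~(((~e | b) & (b -> e)) | ~d | a | c)   [eliminate ->]
≡ ~(((~e | b) & (~b | e)) | ~d | a | c)   [eliminate ->]
≡ ~((~e | b) & (~b | e)) & ~~d & ~a & ~c   [De Morgan]
≡ (~(~e | b) | ~(~b | e)) & ~~d & ~a & ~c   [De Morgan]
≡ ((~~e & ~b) | ~(~b | e)) & ~~d & ~a & ~c   [De Morgan]
≡ ((e & ~b) | ~(~b | e)) & ~~d & ~a & ~c   [double negation]
≡ ((e & ~b) | (~~b & ~e)) & ~~d & ~a & ~c   [De Morgan]
≡ ((e & ~b) | (b & ~e)) & ~~d & ~a & ~c   [double negation]
≡ ((e & ~b) | (b & ~e)) & d & ~a & ~c   [double negation]
≡ (e & ~b & d & ~a & ~c) | (b & ~e & d & ~a & ~c)   [distribute & over |]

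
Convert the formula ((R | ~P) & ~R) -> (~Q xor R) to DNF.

((R | ~P) & ~R) -> (~Q xor R)
= ~((R | ~P) & ~R) | (~Q xor R)   [eliminate ->]
= ~((R | ~P) & ~R) | (~Q & ~R) | (~~Q & R)   [expand xor]
= ~(R | ~P) | ~~R | (~Q & ~R) | (~~Q & R)   [De Morgan]
= (~R & ~~P) | ~~R | (~Q & ~R) | (~~Q & R)   [De Morgan]
= (~R & P) | ~~R | (~Q & ~R) | (~~Q & R)   [double negation]
= (~R & P) | R | (~Q & ~R) | (~~Q & R)   [double negation]
= (~R & P) | R | (~Q & ~R) | (Q & R)   [double negation]
= (~R & P) | R | (~Q & ~R)   [simplify]

(~R & P) | R | (~Q & ~R)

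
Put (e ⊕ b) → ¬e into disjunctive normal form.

(e ⊕ b) → ¬e
⇔ ¬(e ⊕ b) ∨ ¬e   (eliminate →)
⇔ ¬((e ∧ ¬b) ∨ (¬e ∧ b)) ∨ ¬e   (expand ⊕)
⇔ (¬(e ∧ ¬b) ∧ ¬(¬e ∧ b)) ∨ ¬e   (De Morgan)
⇔ ((¬e ∨ ¬¬b) ∧ ¬(¬e ∧ b)) ∨ ¬e   (De Morgan)
⇔ ((¬e ∨ b) ∧ ¬(¬e ∧ b)) ∨ ¬e   (double negation)
⇔ ((¬e ∨ b) ∧ (¬¬e ∨ ¬b)) ∨ ¬e   (De Morgan)
⇔ ((¬e ∨ b) ∧ (e ∨ ¬b)) ∨ ¬e   (double negation)
⇔ (¬e ∧ e) ∨ (¬e ∧ ¬b) ∨ (b ∧ e) ∨ (b ∧ ¬b) ∨ ¬e   (distribute ∧ over ∨)
⇔ (b ∧ e) ∨ ¬e   (simplify)

(b ∧ e) ∨ ¬e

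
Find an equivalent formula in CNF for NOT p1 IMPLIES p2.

p1 OR p2

NOT p1 IMPLIES p2
⇔ NOT NOT p1 OR p2   [eliminate IMPLIES]
⇔ p1 OR p2   [double negation]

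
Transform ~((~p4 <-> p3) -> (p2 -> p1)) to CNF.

(p4 | p3) & (~p3 | ~p4) & p2 & ~p1

~((~p4 <-> p3) -> (p2 -> p1))
≡ ~(~(~p4 <-> p3) | (p2 -> p1))   [eliminate ->]
≡ ~(~((~p4 -> p3) & (p3 -> ~p4)) | (p2 -> p1))   [eliminate <->]
≡ ~(~((~~p4 | p3) & (p3 -> ~p4)) | (p2 -> p1))   [eliminate ->]
≡ ~(~((~~p4 | p3) & (~p3 | ~p4)) | (p2 -> p1))   [eliminate ->]
≡ ~(~((~~p4 | p3) & (~p3 | ~p4)) | ~p2 | p1)   [eliminate ->]
≡ ~~((~~p4 | p3) & (~p3 | ~p4)) & ~~p2 & ~p1   [De Morgan]
≡ (~~p4 | p3) & (~p3 | ~p4) & ~~p2 & ~p1   [double negation]
≡ (p4 | p3) & (~p3 | ~p4) & ~~p2 & ~p1   [double negation]
≡ (p4 | p3) & (~p3 | ~p4) & p2 & ~p1   [double negation]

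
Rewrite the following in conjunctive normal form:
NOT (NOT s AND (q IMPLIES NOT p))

(s OR q) AND (s OR p)

NOT (NOT s AND (q IMPLIES NOT p))
= NOT (NOT s AND (NOT q OR NOT p))   — eliminate IMPLIES
= NOT NOT s OR NOT (NOT q OR NOT p)   — De Morgan
= s OR NOT (NOT q OR NOT p)   — double negation
= s OR (NOT NOT q AND NOT NOT p)   — De Morgan
= s OR (q AND NOT NOT p)   — double negation
= s OR (q AND p)   — double negation
= (s OR q) AND (s OR p)   — distribute OR over AND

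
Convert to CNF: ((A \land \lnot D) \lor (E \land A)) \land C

A \land (\lnot D \lor E) \land C

((A \land \lnot D) \lor (E \land A)) \land C
≡ (A \lor E) \land (A \lor A) \land (\lnot D \lor E) \land (\lnot D \lor A) \land C   [distribute \lor over \land]
≡ A \land (\lnot D \lor E) \land C   [simplify]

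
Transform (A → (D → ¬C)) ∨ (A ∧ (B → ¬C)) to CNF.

¬A ∨ ¬D ∨ ¬C ∨ ¬B

(A → (D → ¬C)) ∨ (A ∧ (B → ¬C))
⇔ ¬A ∨ (D → ¬C) ∨ (A ∧ (B → ¬C))
⇔ ¬A ∨ ¬D ∨ ¬C ∨ (A ∧ (B → ¬C))
⇔ ¬A ∨ ¬D ∨ ¬C ∨ (A ∧ (¬B ∨ ¬C))
⇔ (¬A ∨ ¬D ∨ ¬C ∨ A) ∧ (¬A ∨ ¬D ∨ ¬C ∨ ¬B ∨ ¬C)
⇔ ¬A ∨ ¬D ∨ ¬C ∨ ¬B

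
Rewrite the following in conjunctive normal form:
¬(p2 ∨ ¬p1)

¬p2 ∧ p1

¬(p2 ∨ ¬p1)
≡ ¬p2 ∧ ¬¬p1   [De Morgan]
≡ ¬p2 ∧ p1   [double negation]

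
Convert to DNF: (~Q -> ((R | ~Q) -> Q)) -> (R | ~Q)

~Q | R

(~Q -> ((R | ~Q) -> Q)) -> (R | ~Q)
≡ ~(~Q -> ((R | ~Q) -> Q)) | R | ~Q   [eliminate ->]
≡ ~(~~Q | ((R | ~Q) -> Q)) | R | ~Q   [eliminate ->]
≡ ~(~~Q | ~(R | ~Q) | Q) | R | ~Q   [eliminate ->]
≡ (~~~Q & ~~(R | ~Q) & ~Q) | R | ~Q   [De Morgan]
≡ (~Q & ~~(R | ~Q) & ~Q) | R | ~Q   [double negation]
≡ (~Q & (R | ~Q) & ~Q) | R | ~Q   [double negation]
≡ (~Q & R & ~Q) | (~Q & ~Q & ~Q) | R | ~Q   [distribute & over |]
≡ ~Q | R   [simplify]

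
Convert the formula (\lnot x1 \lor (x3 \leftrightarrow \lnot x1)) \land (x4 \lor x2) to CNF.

(\lnot x1 \lor \lnot x3) \land (x4 \lor x2)

(\lnot x1 \lor (x3 \leftrightarrow \lnot x1)) \land (x4 \lor x2)
≡ (\lnot x1 \lor ((x3 \to \lnot x1) \land (\lnot x1 \to x3))) \land (x4 \lor x2)   [eliminate \leftrightarrow]
≡ (\lnot x1 \lor ((\lnot x3 \lor \lnot x1) \land (\lnot x1 \to x3))) \land (x4 \lor x2)   [eliminate \to]
≡ (\lnot x1 \lor ((\lnot x3 \lor \lnot x1) \land (\lnot \lnot x1 \lor x3))) \land (x4 \lor x2)   [eliminate \to]
≡ (\lnot x1 \lor ((\lnot x3 \lor \lnot x1) \land (x1 \lor x3))) \land (x4 \lor x2)   [double negation]
≡ (\lnot x1 \lor \lnot x3 \lor \lnot x1) \land (\lnot x1 \lor x1 \lor x3) \land (x4 \lor x2)   [distribute \lor over \land]
≡ (\lnot x1 \lor \lnot x3) \land (x4 \lor x2)   [simplify]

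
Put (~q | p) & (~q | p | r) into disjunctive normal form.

~q | p

(~q | p) & (~q | p | r)
≡ (~q & ~q) | (~q & p) | (~q & r) | (p & ~q) | (p & p) | (p & r)
≡ ~q | p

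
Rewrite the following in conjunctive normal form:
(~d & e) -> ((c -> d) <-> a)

(~d & e) -> ((c -> d) <-> a)
≡ ~(~d & e) | ((c -> d) <-> a)   [eliminate ->]
≡ ~(~d & e) | (((c -> d) -> a) & (a -> (c -> d)))   [eliminate <->]
≡ ~(~d & e) | ((~(c -> d) | a) & (a -> (c -> d)))   [eliminate ->]
≡ ~(~d & e) | ((~(~c | d) | a) & (a -> (c -> d)))   [eliminate ->]
≡ ~(~d & e) | ((~(~c | d) | a) & (~a | (c -> d)))   [eliminate ->]
≡ ~(~d & e) | ((~(~c | d) | a) & (~a | ~c | d))   [eliminate ->]
≡ ~~d | ~e | ((~(~c | d) | a) & (~a | ~c | d))   [De Morgan]
≡ d | ~e | ((~(~c | d) | a) & (~a | ~c | d))   [double negation]
≡ d | ~e | (((~~c & ~d) | a) & (~a | ~c | d))   [De Morgan]
≡ d | ~e | (((c & ~d) | a) & (~a | ~c | d))   [double negation]
≡ (d | ~e | c | a) & (d | ~e | ~d | a) & (d | ~e | ~a | ~c | d)   [distribute | over &]
≡ (d | ~e | c | a) & (d | ~e | ~a | ~c)   [simplify]

(d | ~e | c | a) & (d | ~e | ~a | ~c)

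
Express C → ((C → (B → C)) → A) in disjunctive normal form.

¬C ∨ A

C → ((C → (B → C)) → A)
≡ ¬C ∨ ((C → (B → C)) → A)   (eliminate →)
≡ ¬C ∨ ¬(C → (B → C)) ∨ A   (eliminate →)
≡ ¬C ∨ ¬(¬C ∨ (B → C)) ∨ A   (eliminate →)
≡ ¬C ∨ ¬(¬C ∨ ¬B ∨ C) ∨ A   (eliminate →)
≡ ¬C ∨ ¬¬C ∧ ¬¬B ∧ ¬C ∨ A   (De Morgan)
≡ ¬C ∨ C ∧ ¬¬B ∧ ¬C ∨ A   (double negation)
≡ ¬C ∨ C ∧ B ∧ ¬C ∨ A   (double negation)
≡ ¬C ∨ A   (simplify)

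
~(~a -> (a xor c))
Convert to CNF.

~(~a -> (a xor c))
≡ ~(~~a | (a xor c))   [eliminate ->]
≡ ~(~~a | ((a | c) & ~(a & c)))   [expand xor]
≡ ~~~a & ~((a | c) & ~(a & c))   [De Morgan]
≡ ~a & ~((a | c) & ~(a & c))   [double negation]
≡ ~a & (~(a | c) | ~~(a & c))   [De Morgan]
≡ ~a & ((~a & ~c) | ~~(a & c))   [De Morgan]
≡ ~a & ((~a & ~c) | (a & c))   [double negation]
≡ ~a & (~a | a) & (~a | c) & (~c | a) & (~c | c)   [distribute | over &]
≡ ~a & (~c | a)   [simplify]

~a & (~c | a)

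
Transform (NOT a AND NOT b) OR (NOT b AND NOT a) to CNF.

(NOT a AND NOT b) OR (NOT b AND NOT a)
= (NOT a OR NOT b) AND (NOT a OR NOT a) AND (NOT b OR NOT b) AND (NOT b OR NOT a)   — distribute OR over AND
= NOT a AND NOT b   — simplify

NOT a AND NOT b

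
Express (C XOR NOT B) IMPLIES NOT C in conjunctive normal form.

(C XOR NOT B) IMPLIES NOT C
= NOT (C XOR NOT B) OR NOT C   [eliminate IMPLIES]
= NOT ((C OR NOT B) AND NOT (C AND NOT B)) OR NOT C   [expand XOR]
= NOT (C OR NOT B) OR NOT NOT (C AND NOT B) OR NOT C   [De Morgan]
= (NOT C AND NOT NOT B) OR NOT NOT (C AND NOT B) OR NOT C   [De Morgan]
= (NOT C AND B) OR NOT NOT (C AND NOT B) OR NOT C   [double negation]
= (NOT C AND B) OR (C AND NOT B) OR NOT C   [double negation]
= (NOT C OR C OR NOT C) AND (NOT C OR NOT B OR NOT C) AND (B OR C OR NOT C) AND (B OR NOT B OR NOT C)   [distribute OR over AND]
= NOT C OR NOT B   [simplify]

NOT C OR NOT B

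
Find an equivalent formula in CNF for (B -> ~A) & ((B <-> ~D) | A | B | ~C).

(~B | ~A) & (D | B | A | ~C)

(B -> ~A) & ((B <-> ~D) | A | B | ~C)
= (~B | ~A) & ((B <-> ~D) | A | B | ~C)   — eliminate ->
= (~B | ~A) & (((B -> ~D) & (~D -> B)) | A | B | ~C)   — eliminate <->
= (~B | ~A) & (((~B | ~D) & (~D -> B)) | A | B | ~C)   — eliminate ->
= (~B | ~A) & (((~B | ~D) & (~~D | B)) | A | B | ~C)   — eliminate ->
= (~B | ~A) & (((~B | ~D) & (D | B)) | A | B | ~C)   — double negation
= (~B | ~A) & (~B | ~D | A | B | ~C) & (D | B | A | B | ~C)   — distribute | over &
= (~B | ~A) & (D | B | A | ~C)   — simplify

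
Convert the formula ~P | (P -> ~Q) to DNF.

~P | (P -> ~Q)
≡ ~P | ~P | ~Q   (eliminate ->)
≡ ~P | ~Q   (simplify)

~P | ~Q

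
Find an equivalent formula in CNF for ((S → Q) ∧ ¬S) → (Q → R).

((S → Q) ∧ ¬S) → (Q → R)
≡ ¬((S → Q) ∧ ¬S) ∨ (Q → R)   [eliminate →]
≡ ¬((¬S ∨ Q) ∧ ¬S) ∨ (Q → R)   [eliminate →]
≡ ¬((¬S ∨ Q) ∧ ¬S) ∨ ¬Q ∨ R   [eliminate →]
≡ ¬(¬S ∨ Q) ∨ ¬¬S ∨ ¬Q ∨ R   [De Morgan]
≡ (¬¬S ∧ ¬Q) ∨ ¬¬S ∨ ¬Q ∨ R   [De Morgan]
≡ (S ∧ ¬Q) ∨ ¬¬S ∨ ¬Q ∨ R   [double negation]
≡ (S ∧ ¬Q) ∨ S ∨ ¬Q ∨ R   [double negation]
≡ (S ∨ S ∨ ¬Q ∨ R) ∧ (¬Q ∨ S ∨ ¬Q ∨ R)   [distribute ∨ over ∧]
≡ S ∨ ¬Q ∨ R   [simplify]

S ∨ ¬Q ∨ R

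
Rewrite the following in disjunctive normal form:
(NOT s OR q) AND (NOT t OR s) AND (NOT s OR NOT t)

(NOT s OR q) AND (NOT t OR s) AND (NOT s OR NOT t)
= (NOT s AND NOT t AND NOT s) OR (NOT s AND NOT t AND NOT t) OR (NOT s AND s AND NOT s) OR (NOT s AND s AND NOT t) OR (q AND NOT t AND NOT s) OR (q AND NOT t AND NOT t) OR (q AND s AND NOT s) OR (q AND s AND NOT t)
= (NOT s AND NOT t) OR (q AND NOT t)

(NOT s AND NOT t) OR (q AND NOT t)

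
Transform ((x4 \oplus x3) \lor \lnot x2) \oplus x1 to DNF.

((x4 \oplus x3) \lor \lnot x2) \oplus x1
≡ (((x4 \oplus x3) \lor \lnot x2) \land \lnot x1) \lor (\lnot ((x4 \oplus x3) \lor \lnot x2) \land x1)   [expand \oplus]
≡ (((x4 \land \lnot x3) \lor (\lnot x4 \land x3) \lor \lnot x2) \land \lnot x1) \lor (\lnot ((x4 \oplus x3) \lor \lnot x2) \land x1)   [expand \oplus]
≡ (((x4 \land \lnot x3) \lor (\lnot x4 \land x3) \lor \lnot x2) \land \lnot x1) \lor (\lnot ((x4 \land \lnot x3) \lor (\lnot x4 \land x3) \lor \lnot x2) \land x1)   [expand \oplus]
≡ (((x4 \land \lnot x3) \lor (\lnot x4 \land x3) \lor \lnot x2) \land \lnot x1) \lor (\lnot (x4 \land \lnot x3) \land \lnot (\lnot x4 \land x3) \land \lnot \lnot x2 \land x1)   [De Morgan]
≡ (((x4 \land \lnot x3) \lor (\lnot x4 \land x3) \lor \lnot x2) \land \lnot x1) \lor ((\lnot x4 \lor \lnot \lnot x3) \land \lnot (\lnot x4 \land x3) \land \lnot \lnot x2 \land x1)   [De Morgan]
≡ (((x4 \land \lnot x3) \lor (\lnot x4 \land x3) \lor \lnot x2) \land \lnot x1) \lor ((\lnot x4 \lor x3) \land \lnot (\lnot x4 \land x3) \land \lnot \lnot x2 \land x1)   [double negation]
≡ (((x4 \land \lnot x3) \lor (\lnot x4 \land x3) \lor \lnot x2) \land \lnot x1) \lor ((\lnot x4 \lor x3) \land (\lnot \lnot x4 \lor \lnot x3) \land \lnot \lnot x2 \land x1)   [De Morgan]
≡ (((x4 \land \lnot x3) \lor (\lnot x4 \land x3) \lor \lnot x2) \land \lnot x1) \lor ((\lnot x4 \lor x3) \land (x4 \lor \lnot x3) \land \lnot \lnot x2 \land x1)   [double negation]
≡ (((x4 \land \lnot x3) \lor (\lnot x4 \land x3) \lor \lnot x2) \land \lnot x1) \lor ((\lnot x4 \lor x3) \land (x4 \lor \lnot x3) \land x2 \land x1)   [double negation]
≡ (x4 \land \lnot x3 \land \lnot x1) \lor (\lnot x4 \land x3 \land \lnot x1) \lor (\lnot x2 \land \lnot x1) \lor (\lnot x4 \land x4 \land x2 \land x1) \lor (\lnot x4 \land \lnot x3 \land x2 \land x1) \lor (x3 \land x4 \land x2 \land x1) \lor (x3 \land \lnot x3 \land x2 \land x1)   [distribute \land over \lor]
≡ (x4 \land \lnot x3 \land \lnot x1) \lor (\lnot x4 \land x3 \land \lnot x1) \lor (\lnot x2 \land \lnot x1) \lor (\lnot x4 \land \lnot x3 \land x2 \land x1) \lor (x3 \land x4 \land x2 \land x1)   [simplify]

(x4 \land \lnot x3 \land \lnot x1) \lor (\lnot x4 \land x3 \land \lnot x1) \lor (\lnot x2 \land \lnot x1) \lor (\lnot x4 \land \lnot x3 \land x2 \land x1) \lor (x3 \land x4 \land x2 \land x1)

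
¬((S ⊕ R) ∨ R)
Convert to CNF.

¬((S ⊕ R) ∨ R)
≡ ¬(((S ∨ R) ∧ ¬(S ∧ R)) ∨ R)   [expand ⊕]
≡ ¬((S ∨ R) ∧ ¬(S ∧ R)) ∧ ¬R   [De Morgan]
≡ (¬(S ∨ R) ∨ ¬¬(S ∧ R)) ∧ ¬R   [De Morgan]
≡ ((¬S ∧ ¬R) ∨ ¬¬(S ∧ R)) ∧ ¬R   [De Morgan]
≡ ((¬S ∧ ¬R) ∨ (S ∧ R)) ∧ ¬R   [double negation]
≡ (¬S ∨ S) ∧ (¬S ∨ R) ∧ (¬R ∨ S) ∧ (¬R ∨ R) ∧ ¬R   [distribute ∨ over ∧]
≡ (¬S ∨ R) ∧ ¬R   [simplify]

(¬S ∨ R) ∧ ¬R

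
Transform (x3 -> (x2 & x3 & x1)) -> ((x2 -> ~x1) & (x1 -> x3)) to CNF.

(x3 | ~x1) & (~x2 | ~x3 | ~x1)

(x3 -> (x2 & x3 & x1)) -> ((x2 -> ~x1) & (x1 -> x3))
⇔ ~(x3 -> (x2 & x3 & x1)) | ((x2 -> ~x1) & (x1 -> x3))   [eliminate ->]
⇔ ~(~x3 | (x2 & x3 & x1)) | ((x2 -> ~x1) & (x1 -> x3))   [eliminate ->]
⇔ ~(~x3 | (x2 & x3 & x1)) | ((~x2 | ~x1) & (x1 -> x3))   [eliminate ->]
⇔ ~(~x3 | (x2 & x3 & x1)) | ((~x2 | ~x1) & (~x1 | x3))   [eliminate ->]
⇔ (~~x3 & ~(x2 & x3 & x1)) | ((~x2 | ~x1) & (~x1 | x3))   [De Morgan]
⇔ (x3 & ~(x2 & x3 & x1)) | ((~x2 | ~x1) & (~x1 | x3))   [double negation]
⇔ (x3 & (~x2 | ~x3 | ~x1)) | ((~x2 | ~x1) & (~x1 | x3))   [De Morgan]
⇔ (x3 | ~x2 | ~x1) & (x3 | ~x1 | x3) & (~x2 | ~x3 | ~x1 | ~x2 | ~x1) & (~x2 | ~x3 | ~x1 | ~x1 | x3)   [distribute | over &]
⇔ (x3 | ~x1) & (~x2 | ~x3 | ~x1)   [simplify]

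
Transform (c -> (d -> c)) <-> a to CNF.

(c -> (d -> c)) <-> a
⇔ ((c -> (d -> c)) -> a) & (a -> (c -> (d -> c)))
⇔ (~(c -> (d -> c)) | a) & (a -> (c -> (d -> c)))
⇔ (~(~c | (d -> c)) | a) & (a -> (c -> (d -> c)))
⇔ (~(~c | ~d | c) | a) & (a -> (c -> (d -> c)))
⇔ (~(~c | ~d | c) | a) & (~a | (c -> (d -> c)))
⇔ (~(~c | ~d | c) | a) & (~a | ~c | (d -> c))
⇔ (~(~c | ~d | c) | a) & (~a | ~c | ~d | c)
⇔ ((~~c & ~~d & ~c) | a) & (~a | ~c | ~d | c)
⇔ ((c & ~~d & ~c) | a) & (~a | ~c | ~d | c)
⇔ ((c & d & ~c) | a) & (~a | ~c | ~d | c)
⇔ (c | a) & (d | a) & (~c | a) & (~a | ~c | ~d | c)
⇔ (c | a) & (d | a) & (~c | a)

(c | a) & (d | a) & (~c | a)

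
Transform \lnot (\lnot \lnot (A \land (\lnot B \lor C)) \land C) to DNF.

\lnot A \lor \lnot C

\lnot (\lnot \lnot (A \land (\lnot B \lor C)) \land C)
≡ \lnot \lnot \lnot (A \land (\lnot B \lor C)) \lor \lnot C
≡ \lnot (A \land (\lnot B \lor C)) \lor \lnot C
≡ \lnot A \lor \lnot (\lnot B \lor C) \lor \lnot C
≡ \lnot A \lor (\lnot \lnot B \land \lnot C) \lor \lnot C
≡ \lnot A \lor (B \land \lnot C) \lor \lnot C
≡ \lnot A \lor \lnot C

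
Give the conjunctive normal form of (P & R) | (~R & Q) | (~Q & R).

(P & R) | (~R & Q) | (~Q & R)
= (P | ~R | ~Q) & (P | ~R | R) & (P | Q | ~Q) & (P | Q | R) & (R | ~R | ~Q) & (R | ~R | R) & (R | Q | ~Q) & (R | Q | R)   — distribute | over &
= (P | ~R | ~Q) & (R | Q)   — simplify

(P | ~R | ~Q) & (R | Q)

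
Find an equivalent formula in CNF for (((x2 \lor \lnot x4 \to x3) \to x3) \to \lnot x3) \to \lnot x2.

x3 \lor \lnot x2

(((x2 \lor \lnot x4 \to x3) \to x3) \to \lnot x3) \to \lnot x2
= \lnot (((x2 \lor \lnot x4 \to x3) \to x3) \to \lnot x3) \lor \lnot x2   [eliminate \to]
= \lnot (\lnot ((x2 \lor \lnot x4 \to x3) \to x3) \lor \lnot x3) \lor \lnot x2   [eliminate \to]
= \lnot (\lnot (\lnot (x2 \lor \lnot x4 \to x3) \lor x3) \lor \lnot x3) \lor \lnot x2   [eliminate \to]
= \lnot (\lnot (\lnot (\lnot (x2 \lor \lnot x4) \lor x3) \lor x3) \lor \lnot x3) \lor \lnot x2   [eliminate \to]
= \lnot \lnot (\lnot (\lnot (x2 \lor \lnot x4) \lor x3) \lor x3) \land \lnot \lnot x3 \lor \lnot x2   [De Morgan]
= (\lnot (\lnot (x2 \lor \lnot x4) \lor x3) \lor x3) \land \lnot \lnot x3 \lor \lnot x2   [double negation]
= (\lnot \lnot (x2 \lor \lnot x4) \land \lnot x3 \lor x3) \land \lnot \lnot x3 \lor \lnot x2   [De Morgan]
= ((x2 \lor \lnot x4) \land \lnot x3 \lor x3) \land \lnot \lnot x3 \lor \lnot x2   [double negation]
= ((x2 \lor \lnot x4) \land \lnot x3 \lor x3) \land x3 \lor \lnot x2   [double negation]
= (x2 \lor \lnot x4 \lor x3 \lor \lnot x2) \land (\lnot x3 \lor x3 \lor \lnot x2) \land (x3 \lor \lnot x2)   [distribute \lor over \land]
= x3 \lor \lnot x2   [simplify]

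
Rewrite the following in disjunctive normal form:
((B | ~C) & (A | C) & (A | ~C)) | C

(B & A) | (~C & A) | C

((B | ~C) & (A | C) & (A | ~C)) | C
⇔ (B & A & A) | (B & A & ~C) | (B & C & A) | (B & C & ~C) | (~C & A & A) | (~C & A & ~C) | (~C & C & A) | (~C & C & ~C) | C   — distribute & over |
⇔ (B & A) | (~C & A) | C   — simplify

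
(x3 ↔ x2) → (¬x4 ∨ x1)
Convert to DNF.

(x3 ↔ x2) → (¬x4 ∨ x1)
= ¬(x3 ↔ x2) ∨ ¬x4 ∨ x1   (eliminate →)
= ¬((x3 → x2) ∧ (x2 → x3)) ∨ ¬x4 ∨ x1   (eliminate ↔)
= ¬((¬x3 ∨ x2) ∧ (x2 → x3)) ∨ ¬x4 ∨ x1   (eliminate →)
= ¬((¬x3 ∨ x2) ∧ (¬x2 ∨ x3)) ∨ ¬x4 ∨ x1   (eliminate →)
= ¬(¬x3 ∨ x2) ∨ ¬(¬x2 ∨ x3) ∨ ¬x4 ∨ x1   (De Morgan)
= (¬¬x3 ∧ ¬x2) ∨ ¬(¬x2 ∨ x3) ∨ ¬x4 ∨ x1   (De Morgan)
= (x3 ∧ ¬x2) ∨ ¬(¬x2 ∨ x3) ∨ ¬x4 ∨ x1   (double negation)
= (x3 ∧ ¬x2) ∨ (¬¬x2 ∧ ¬x3) ∨ ¬x4 ∨ x1   (De Morgan)
= (x3 ∧ ¬x2) ∨ (x2 ∧ ¬x3) ∨ ¬x4 ∨ x1   (double negation)

(x3 ∧ ¬x2) ∨ (x2 ∧ ¬x3) ∨ ¬x4 ∨ x1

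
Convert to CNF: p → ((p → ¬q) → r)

¬p ∨ q ∨ r

p → ((p → ¬q) → r)
= ¬p ∨ ((p → ¬q) → r)   — eliminate →
= ¬p ∨ ¬(p → ¬q) ∨ r   — eliminate →
= ¬p ∨ ¬(¬p ∨ ¬q) ∨ r   — eliminate →
= ¬p ∨ (¬¬p ∧ ¬¬q) ∨ r   — De Morgan
= ¬p ∨ (p ∧ ¬¬q) ∨ r   — double negation
= ¬p ∨ (p ∧ q) ∨ r   — double negation
= (¬p ∨ p ∨ r) ∧ (¬p ∨ q ∨ r)   — distribute ∨ over ∧
= ¬p ∨ q ∨ r   — simplify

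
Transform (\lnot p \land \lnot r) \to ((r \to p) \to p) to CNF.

p \lor r

(\lnot p \land \lnot r) \to ((r \to p) \to p)
≡ \lnot (\lnot p \land \lnot r) \lor ((r \to p) \to p)   (eliminate \to)
≡ \lnot (\lnot p \land \lnot r) \lor \lnot (r \to p) \lor p   (eliminate \to)
≡ \lnot (\lnot p \land \lnot r) \lor \lnot (\lnot r \lor p) \lor p   (eliminate \to)
≡ \lnot \lnot p \lor \lnot \lnot r \lor \lnot (\lnot r \lor p) \lor p   (De Morgan)
≡ p \lor \lnot \lnot r \lor \lnot (\lnot r \lor p) \lor p   (double negation)
≡ p \lor r \lor \lnot (\lnot r \lor p) \lor p   (double negation)
≡ p \lor r \lor (\lnot \lnot r \land \lnot p) \lor p   (De Morgan)
≡ p \lor r \lor (r \land \lnot p) \lor p   (double negation)
≡ (p \lor r \lor r \lor p) \land (p \lor r \lor \lnot p \lor p)   (distribute \lor over \land)
≡ p \lor r   (simplify)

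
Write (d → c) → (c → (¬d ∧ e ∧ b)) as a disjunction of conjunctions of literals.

(d → c) → (c → (¬d ∧ e ∧ b))
≡ ¬(d → c) ∨ (c → (¬d ∧ e ∧ b))   (eliminate →)
≡ ¬(¬d ∨ c) ∨ (c → (¬d ∧ e ∧ b))   (eliminate →)
≡ ¬(¬d ∨ c) ∨ ¬c ∨ (¬d ∧ e ∧ b)   (eliminate →)
≡ (¬¬d ∧ ¬c) ∨ ¬c ∨ (¬d ∧ e ∧ b)   (De Morgan)
≡ (d ∧ ¬c) ∨ ¬c ∨ (¬d ∧ e ∧ b)   (double negation)
≡ ¬c ∨ (¬d ∧ e ∧ b)   (simplify)

¬c ∨ (¬d ∧ e ∧ b)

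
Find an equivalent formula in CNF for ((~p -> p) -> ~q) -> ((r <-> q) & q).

(p | ~q | r) & q

((~p -> p) -> ~q) -> ((r <-> q) & q)
≡ ~((~p -> p) -> ~q) | ((r <-> q) & q)   (eliminate ->)
≡ ~(~(~p -> p) | ~q) | ((r <-> q) & q)   (eliminate ->)
≡ ~(~(~~p | p) | ~q) | ((r <-> q) & q)   (eliminate ->)
≡ ~(~(~~p | p) | ~q) | ((r -> q) & (q -> r) & q)   (eliminate <->)
≡ ~(~(~~p | p) | ~q) | ((~r | q) & (q -> r) & q)   (eliminate ->)
≡ ~(~(~~p | p) | ~q) | ((~r | q) & (~q | r) & q)   (eliminate ->)
≡ (~~(~~p | p) & ~~q) | ((~r | q) & (~q | r) & q)   (De Morgan)
≡ ((~~p | p) & ~~q) | ((~r | q) & (~q | r) & q)   (double negation)
≡ ((p | p) & ~~q) | ((~r | q) & (~q | r) & q)   (double negation)
≡ ((p | p) & q) | ((~r | q) & (~q | r) & q)   (double negation)
≡ (p | p | ~r | q) & (p | p | ~q | r) & (p | p | q) & (q | ~r | q) & (q | ~q | r) & (q | q)   (distribute | over &)
≡ (p | ~q | r) & q   (simplify)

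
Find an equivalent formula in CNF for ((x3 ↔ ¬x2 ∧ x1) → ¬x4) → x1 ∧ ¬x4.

(¬x3 ∨ ¬x2 ∨ ¬x4) ∧ (¬x3 ∨ x1) ∧ (x2 ∨ ¬x1 ∨ x3 ∨ ¬x4) ∧ (x4 ∨ x1)

((x3 ↔ ¬x2 ∧ x1) → ¬x4) → x1 ∧ ¬x4
≡ ¬((x3 ↔ ¬x2 ∧ x1) → ¬x4) ∨ x1 ∧ ¬x4   [eliminate →]
≡ ¬(¬(x3 ↔ ¬x2 ∧ x1) ∨ ¬x4) ∨ x1 ∧ ¬x4   [eliminate →]
≡ ¬(¬((x3 → ¬x2 ∧ x1) ∧ (¬x2 ∧ x1 → x3)) ∨ ¬x4) ∨ x1 ∧ ¬x4   [eliminate ↔]
≡ ¬(¬((¬x3 ∨ ¬x2 ∧ x1) ∧ (¬x2 ∧ x1 → x3)) ∨ ¬x4) ∨ x1 ∧ ¬x4   [eliminate →]
≡ ¬(¬((¬x3 ∨ ¬x2 ∧ x1) ∧ (¬(¬x2 ∧ x1) ∨ x3)) ∨ ¬x4) ∨ x1 ∧ ¬x4   [eliminate →]
≡ ¬¬((¬x3 ∨ ¬x2 ∧ x1) ∧ (¬(¬x2 ∧ x1) ∨ x3)) ∧ ¬¬x4 ∨ x1 ∧ ¬x4   [De Morgan]
≡ (¬x3 ∨ ¬x2 ∧ x1) ∧ (¬(¬x2 ∧ x1) ∨ x3) ∧ ¬¬x4 ∨ x1 ∧ ¬x4   [double negation]
≡ (¬x3 ∨ ¬x2 ∧ x1) ∧ (¬¬x2 ∨ ¬x1 ∨ x3) ∧ ¬¬x4 ∨ x1 ∧ ¬x4   [De Morgan]
≡ (¬x3 ∨ ¬x2 ∧ x1) ∧ (x2 ∨ ¬x1 ∨ x3) ∧ ¬¬x4 ∨ x1 ∧ ¬x4   [double negation]
≡ (¬x3 ∨ ¬x2 ∧ x1) ∧ (x2 ∨ ¬x1 ∨ x3) ∧ x4 ∨ x1 ∧ ¬x4   [double negation]
≡ (¬x3 ∨ ¬x2 ∨ x1) ∧ (¬x3 ∨ ¬x2 ∨ ¬x4) ∧ (¬x3 ∨ x1 ∨ x1) ∧ (¬x3 ∨ x1 ∨ ¬x4) ∧ (x2 ∨ ¬x1 ∨ x3 ∨ x1) ∧ (x2 ∨ ¬x1 ∨ x3 ∨ ¬x4) ∧ (x4 ∨ x1) ∧ (x4 ∨ ¬x4)   [distribute ∨ over ∧]
≡ (¬x3 ∨ ¬x2 ∨ ¬x4) ∧ (¬x3 ∨ x1) ∧ (x2 ∨ ¬x1 ∨ x3 ∨ ¬x4) ∧ (x4 ∨ x1)   [simplify]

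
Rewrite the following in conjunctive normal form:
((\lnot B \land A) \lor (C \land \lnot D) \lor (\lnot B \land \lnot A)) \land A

((\lnot B \land A) \lor (C \land \lnot D) \lor (\lnot B \land \lnot A)) \land A
≡ (\lnot B \lor C \lor \lnot B) \land (\lnot B \lor C \lor \lnot A) \land (\lnot B \lor \lnot D \lor \lnot B) \land (\lnot B \lor \lnot D \lor \lnot A) \land (A \lor C \lor \lnot B) \land (A \lor C \lor \lnot A) \land (A \lor \lnot D \lor \lnot B) \land (A \lor \lnot D \lor \lnot A) \land A   (distribute \lor over \land)
≡ (\lnot B \lor C) \land (\lnot B \lor \lnot D) \land A   (simplify)

(\lnot B \lor C) \land (\lnot B \lor \lnot D) \land A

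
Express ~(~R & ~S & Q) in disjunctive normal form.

R | S | ~Q

~(~R & ~S & Q)
≡ ~~R | ~~S | ~Q   (De Morgan)
≡ R | ~~S | ~Q   (double negation)
≡ R | S | ~Q   (double negation)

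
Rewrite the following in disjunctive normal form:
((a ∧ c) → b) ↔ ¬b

((a ∧ c) → b) ↔ ¬b
≡ (((a ∧ c) → b) → ¬b) ∧ (¬b → ((a ∧ c) → b))   — eliminate ↔
≡ (¬((a ∧ c) → b) ∨ ¬b) ∧ (¬b → ((a ∧ c) → b))   — eliminate →
≡ (¬(¬(a ∧ c) ∨ b) ∨ ¬b) ∧ (¬b → ((a ∧ c) → b))   — eliminate →
≡ (¬(¬(a ∧ c) ∨ b) ∨ ¬b) ∧ (¬¬b ∨ ((a ∧ c) → b))   — eliminate →
≡ (¬(¬(a ∧ c) ∨ b) ∨ ¬b) ∧ (¬¬b ∨ ¬(a ∧ c) ∨ b)   — eliminate →
≡ ((¬¬(a ∧ c) ∧ ¬b) ∨ ¬b) ∧ (¬¬b ∨ ¬(a ∧ c) ∨ b)   — De Morgan
≡ ((a ∧ c ∧ ¬b) ∨ ¬b) ∧ (¬¬b ∨ ¬(a ∧ c) ∨ b)   — double negation
≡ ((a ∧ c ∧ ¬b) ∨ ¬b) ∧ (b ∨ ¬(a ∧ c) ∨ b)   — double negation
≡ ((a ∧ c ∧ ¬b) ∨ ¬b) ∧ (b ∨ ¬a ∨ ¬c ∨ b)   — De Morgan
≡ (a ∧ c ∧ ¬b ∧ b) ∨ (a ∧ c ∧ ¬b ∧ ¬a) ∨ (a ∧ c ∧ ¬b ∧ ¬c) ∨ (a ∧ c ∧ ¬b ∧ b) ∨ (¬b ∧ b) ∨ (¬b ∧ ¬a) ∨ (¬b ∧ ¬c) ∨ (¬b ∧ b)   — distribute ∧ over ∨
≡ (¬b ∧ ¬a) ∨ (¬b ∧ ¬c)   — simplify

(¬b ∧ ¬a) ∨ (¬b ∧ ¬c)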